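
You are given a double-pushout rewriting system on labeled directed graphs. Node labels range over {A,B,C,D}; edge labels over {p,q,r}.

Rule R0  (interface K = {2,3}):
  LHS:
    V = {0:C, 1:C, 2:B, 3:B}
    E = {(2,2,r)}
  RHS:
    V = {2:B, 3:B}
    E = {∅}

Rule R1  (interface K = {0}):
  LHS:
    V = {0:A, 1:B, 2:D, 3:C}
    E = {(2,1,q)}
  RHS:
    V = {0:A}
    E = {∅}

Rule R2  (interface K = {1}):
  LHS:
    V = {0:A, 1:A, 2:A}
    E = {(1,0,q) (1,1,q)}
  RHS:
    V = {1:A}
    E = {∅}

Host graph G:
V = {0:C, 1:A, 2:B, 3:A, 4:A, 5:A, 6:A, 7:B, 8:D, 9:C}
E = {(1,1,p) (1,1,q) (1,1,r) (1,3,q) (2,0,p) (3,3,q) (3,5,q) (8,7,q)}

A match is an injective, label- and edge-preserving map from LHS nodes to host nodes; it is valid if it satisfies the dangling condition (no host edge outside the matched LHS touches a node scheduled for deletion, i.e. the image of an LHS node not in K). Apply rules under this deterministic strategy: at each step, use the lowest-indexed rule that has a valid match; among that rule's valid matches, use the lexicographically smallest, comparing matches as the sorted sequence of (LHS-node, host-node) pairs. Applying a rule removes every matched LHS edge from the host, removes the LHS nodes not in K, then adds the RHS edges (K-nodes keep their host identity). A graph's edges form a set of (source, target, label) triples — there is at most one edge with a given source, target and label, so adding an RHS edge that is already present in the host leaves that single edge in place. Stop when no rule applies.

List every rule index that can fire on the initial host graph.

R0: no valid match — LHS pattern not found
R1: 5 valid matches — {0↦1, 1↦7, 2↦8, 3↦9}, {0↦3, 1↦7, 2↦8, 3↦9}, {0↦4, 1↦7, 2↦8, 3↦9} (+2 more)
R2: 2 valid matches — {0↦5, 1↦3, 2↦4}, {0↦5, 1↦3, 2↦6}

Answer: [R1,R2]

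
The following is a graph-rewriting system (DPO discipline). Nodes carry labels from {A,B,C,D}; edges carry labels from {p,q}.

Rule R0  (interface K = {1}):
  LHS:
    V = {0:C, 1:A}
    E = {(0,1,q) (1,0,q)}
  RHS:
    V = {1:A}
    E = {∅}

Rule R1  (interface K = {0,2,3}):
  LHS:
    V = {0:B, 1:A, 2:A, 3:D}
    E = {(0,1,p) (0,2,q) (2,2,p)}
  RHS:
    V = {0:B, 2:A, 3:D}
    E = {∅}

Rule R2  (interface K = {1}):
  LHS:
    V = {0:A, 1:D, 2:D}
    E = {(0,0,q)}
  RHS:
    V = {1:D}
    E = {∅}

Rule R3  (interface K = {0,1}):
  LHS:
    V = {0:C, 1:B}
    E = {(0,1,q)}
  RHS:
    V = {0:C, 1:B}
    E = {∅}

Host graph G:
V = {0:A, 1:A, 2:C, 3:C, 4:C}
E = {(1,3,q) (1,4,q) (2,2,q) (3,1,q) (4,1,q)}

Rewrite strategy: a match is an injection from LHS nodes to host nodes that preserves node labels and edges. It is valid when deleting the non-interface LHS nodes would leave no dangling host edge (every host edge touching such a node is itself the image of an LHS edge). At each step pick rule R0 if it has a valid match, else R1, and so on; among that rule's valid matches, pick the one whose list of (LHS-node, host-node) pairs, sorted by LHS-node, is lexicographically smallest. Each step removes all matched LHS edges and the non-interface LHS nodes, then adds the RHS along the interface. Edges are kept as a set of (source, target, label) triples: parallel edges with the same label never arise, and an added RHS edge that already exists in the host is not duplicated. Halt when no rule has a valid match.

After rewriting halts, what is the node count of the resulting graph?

Answer: 3

Derivation:
[0] host  ⇒  5 nodes, 5 edges  {1-q->3 1-q->4 2-q->2 3-q->1 4-q->1}
[1] R0 @ {0↦3, 1↦1}  ⇒  4 nodes, 3 edges  {1-q->4 2-q->2 4-q->1}
[2] R0 @ {0↦4, 1↦1}  ⇒  3 nodes, 1 edges  {2-q->2}
final graph: no rule applies after step 2
NF nodes: {0:A, 1:A, 2:C}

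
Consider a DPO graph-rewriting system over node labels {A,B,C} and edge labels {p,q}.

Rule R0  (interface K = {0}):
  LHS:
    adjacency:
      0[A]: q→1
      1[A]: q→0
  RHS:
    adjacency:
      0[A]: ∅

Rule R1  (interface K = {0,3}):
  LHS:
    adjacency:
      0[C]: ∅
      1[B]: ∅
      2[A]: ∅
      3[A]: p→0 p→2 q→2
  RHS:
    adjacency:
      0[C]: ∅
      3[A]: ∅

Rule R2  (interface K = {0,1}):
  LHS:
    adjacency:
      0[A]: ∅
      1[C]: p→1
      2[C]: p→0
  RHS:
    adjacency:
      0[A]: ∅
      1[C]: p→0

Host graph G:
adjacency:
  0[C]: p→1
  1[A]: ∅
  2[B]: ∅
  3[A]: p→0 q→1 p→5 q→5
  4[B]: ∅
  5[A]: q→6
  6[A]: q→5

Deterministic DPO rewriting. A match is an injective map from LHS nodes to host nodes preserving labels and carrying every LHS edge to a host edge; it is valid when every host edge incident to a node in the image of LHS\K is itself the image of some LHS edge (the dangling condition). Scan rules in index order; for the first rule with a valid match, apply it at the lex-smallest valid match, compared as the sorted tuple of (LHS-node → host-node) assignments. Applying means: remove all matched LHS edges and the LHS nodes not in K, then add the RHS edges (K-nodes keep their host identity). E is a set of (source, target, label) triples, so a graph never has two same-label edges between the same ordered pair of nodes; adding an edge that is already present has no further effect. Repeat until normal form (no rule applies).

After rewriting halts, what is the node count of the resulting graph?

Answer: 4

Rewrite trace:
start.  V:7 E:7  edges: 0-p->1 3-p->0 3-q->1 3-p->5 3-q->5 5-q->6 6-q->5
1. fire R0 via {0↦5, 1↦6}  →  V:6 E:5  edges: 0-p->1 3-p->0 3-q->1 3-p->5 3-q->5
2. fire R1 via {0↦0, 1↦2, 2↦5, 3↦3}  →  V:4 E:2  edges: 0-p->1 3-q->1
final graph: no rule applies after step 2
NF nodes: {0:C, 1:A, 3:A, 4:B}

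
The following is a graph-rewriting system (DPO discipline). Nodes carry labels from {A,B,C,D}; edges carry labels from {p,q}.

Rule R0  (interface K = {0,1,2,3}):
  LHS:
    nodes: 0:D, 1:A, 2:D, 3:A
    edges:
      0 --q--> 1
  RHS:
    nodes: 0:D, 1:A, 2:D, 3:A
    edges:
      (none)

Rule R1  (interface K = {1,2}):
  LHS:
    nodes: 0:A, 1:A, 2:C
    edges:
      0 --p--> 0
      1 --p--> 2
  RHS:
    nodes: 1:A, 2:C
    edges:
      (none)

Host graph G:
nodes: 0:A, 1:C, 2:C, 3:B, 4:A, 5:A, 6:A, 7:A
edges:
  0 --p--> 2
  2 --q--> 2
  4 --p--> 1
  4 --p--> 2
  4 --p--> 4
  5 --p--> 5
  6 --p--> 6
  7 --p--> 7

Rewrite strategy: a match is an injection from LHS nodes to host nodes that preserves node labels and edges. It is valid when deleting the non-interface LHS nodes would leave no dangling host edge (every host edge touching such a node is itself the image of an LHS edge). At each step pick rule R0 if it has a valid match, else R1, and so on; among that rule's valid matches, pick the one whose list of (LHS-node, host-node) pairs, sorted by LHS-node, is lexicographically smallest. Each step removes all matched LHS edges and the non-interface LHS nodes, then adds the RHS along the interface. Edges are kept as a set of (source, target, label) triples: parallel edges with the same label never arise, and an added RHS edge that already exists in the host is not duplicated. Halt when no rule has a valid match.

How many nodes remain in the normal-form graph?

Answer: 5

Rewrite trace:
initial: |V|=8 |E|=8  E = 0-p->2 2-q->2 4-p->1 4-p->2 4-p->4 5-p->5 6-p->6 7-p->7
step 1: apply R1 at {0↦5, 1↦0, 2↦2}  → |V|=7 |E|=6  E = 2-q->2 4-p->1 4-p->2 4-p->4 6-p->6 7-p->7
step 2: apply R1 at {0↦6, 1↦4, 2↦1}  → |V|=6 |E|=4  E = 2-q->2 4-p->2 4-p->4 7-p->7
step 3: apply R1 at {0↦7, 1↦4, 2↦2}  → |V|=5 |E|=2  E = 2-q->2 4-p->4
normal form: no rule applies after step 3
NF nodes: {0:A, 1:C, 2:C, 3:B, 4:A}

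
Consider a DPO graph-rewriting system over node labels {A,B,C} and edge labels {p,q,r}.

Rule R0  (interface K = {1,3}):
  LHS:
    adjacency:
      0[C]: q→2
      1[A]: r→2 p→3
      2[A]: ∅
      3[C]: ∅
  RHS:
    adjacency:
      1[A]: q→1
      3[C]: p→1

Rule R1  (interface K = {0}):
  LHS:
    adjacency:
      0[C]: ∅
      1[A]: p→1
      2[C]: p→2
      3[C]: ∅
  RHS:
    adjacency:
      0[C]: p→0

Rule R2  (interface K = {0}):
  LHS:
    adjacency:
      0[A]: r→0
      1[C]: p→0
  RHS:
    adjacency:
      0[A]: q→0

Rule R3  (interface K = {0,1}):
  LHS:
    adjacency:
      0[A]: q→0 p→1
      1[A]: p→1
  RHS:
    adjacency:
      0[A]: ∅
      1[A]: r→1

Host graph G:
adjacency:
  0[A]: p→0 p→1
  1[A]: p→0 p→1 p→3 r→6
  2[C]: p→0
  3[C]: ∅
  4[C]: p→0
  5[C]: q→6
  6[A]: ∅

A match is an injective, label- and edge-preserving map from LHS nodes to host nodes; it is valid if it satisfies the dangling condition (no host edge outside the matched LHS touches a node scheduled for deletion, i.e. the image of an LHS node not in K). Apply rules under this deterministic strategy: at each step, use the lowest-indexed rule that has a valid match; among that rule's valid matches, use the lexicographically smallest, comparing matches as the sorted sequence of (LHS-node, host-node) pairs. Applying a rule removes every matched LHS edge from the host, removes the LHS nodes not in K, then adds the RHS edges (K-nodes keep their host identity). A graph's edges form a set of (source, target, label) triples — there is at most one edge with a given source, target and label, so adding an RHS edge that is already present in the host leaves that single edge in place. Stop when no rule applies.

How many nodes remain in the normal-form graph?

Answer: 3

Rewrite trace:
initial: |V|=7 |E|=9  E = 0-p->0 0-p->1 1-p->0 1-p->1 1-p->3 1-r->6 2-p->0 4-p->0 5-q->6
step 1: apply R0 at {0↦5, 1↦1, 2↦6, 3↦3}  → |V|=5 |E|=8  E = 0-p->0 0-p->1 1-p->0 1-p->1 1-q->1 2-p->0 3-p->1 4-p->0
step 2: apply R3 at {0↦1, 1↦0}  → |V|=5 |E|=6  E = 0-r->0 0-p->1 1-p->1 2-p->0 3-p->1 4-p->0
step 3: apply R2 at {0↦0, 1↦2}  → |V|=4 |E|=5  E = 0-q->0 0-p->1 1-p->1 3-p->1 4-p->0
step 4: apply R3 at {0↦0, 1↦1}  → |V|=4 |E|=3  E = 1-r->1 3-p->1 4-p->0
step 5: apply R2 at {0↦1, 1↦3}  → |V|=3 |E|=2  E = 1-q->1 4-p->0
normal form: no rule applies after step 5
NF nodes: {0:A, 1:A, 4:C}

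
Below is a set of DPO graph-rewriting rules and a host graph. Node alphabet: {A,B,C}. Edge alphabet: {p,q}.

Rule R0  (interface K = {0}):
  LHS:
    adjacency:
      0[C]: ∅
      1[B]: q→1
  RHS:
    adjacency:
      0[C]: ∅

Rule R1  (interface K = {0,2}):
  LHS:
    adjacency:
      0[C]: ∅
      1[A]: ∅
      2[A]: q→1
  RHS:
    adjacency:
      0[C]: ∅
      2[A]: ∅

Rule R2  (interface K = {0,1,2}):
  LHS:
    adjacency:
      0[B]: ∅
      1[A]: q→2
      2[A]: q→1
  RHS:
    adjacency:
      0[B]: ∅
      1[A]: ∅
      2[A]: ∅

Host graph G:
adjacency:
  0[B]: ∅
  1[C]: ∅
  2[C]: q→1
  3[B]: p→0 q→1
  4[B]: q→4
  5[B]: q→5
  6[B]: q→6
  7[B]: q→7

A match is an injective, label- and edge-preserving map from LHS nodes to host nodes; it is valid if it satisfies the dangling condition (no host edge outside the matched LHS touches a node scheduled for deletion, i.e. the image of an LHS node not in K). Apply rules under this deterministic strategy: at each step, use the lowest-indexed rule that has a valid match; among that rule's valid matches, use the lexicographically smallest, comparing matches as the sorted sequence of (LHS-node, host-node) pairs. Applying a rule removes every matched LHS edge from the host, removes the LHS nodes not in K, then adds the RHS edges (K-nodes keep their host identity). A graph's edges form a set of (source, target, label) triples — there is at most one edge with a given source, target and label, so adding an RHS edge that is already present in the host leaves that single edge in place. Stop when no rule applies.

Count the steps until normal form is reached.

Answer: 4

Steps:
start.  V:8 E:7  edges: 2-q->1 3-p->0 3-q->1 4-q->4 5-q->5 6-q->6 7-q->7
1. fire R0 via {0↦1, 1↦4}  →  V:7 E:6  edges: 2-q->1 3-p->0 3-q->1 5-q->5 6-q->6 7-q->7
2. fire R0 via {0↦1, 1↦5}  →  V:6 E:5  edges: 2-q->1 3-p->0 3-q->1 6-q->6 7-q->7
3. fire R0 via {0↦1, 1↦6}  →  V:5 E:4  edges: 2-q->1 3-p->0 3-q->1 7-q->7
4. fire R0 via {0↦1, 1↦7}  →  V:4 E:3  edges: 2-q->1 3-p->0 3-q->1
halt: no rule applies after step 4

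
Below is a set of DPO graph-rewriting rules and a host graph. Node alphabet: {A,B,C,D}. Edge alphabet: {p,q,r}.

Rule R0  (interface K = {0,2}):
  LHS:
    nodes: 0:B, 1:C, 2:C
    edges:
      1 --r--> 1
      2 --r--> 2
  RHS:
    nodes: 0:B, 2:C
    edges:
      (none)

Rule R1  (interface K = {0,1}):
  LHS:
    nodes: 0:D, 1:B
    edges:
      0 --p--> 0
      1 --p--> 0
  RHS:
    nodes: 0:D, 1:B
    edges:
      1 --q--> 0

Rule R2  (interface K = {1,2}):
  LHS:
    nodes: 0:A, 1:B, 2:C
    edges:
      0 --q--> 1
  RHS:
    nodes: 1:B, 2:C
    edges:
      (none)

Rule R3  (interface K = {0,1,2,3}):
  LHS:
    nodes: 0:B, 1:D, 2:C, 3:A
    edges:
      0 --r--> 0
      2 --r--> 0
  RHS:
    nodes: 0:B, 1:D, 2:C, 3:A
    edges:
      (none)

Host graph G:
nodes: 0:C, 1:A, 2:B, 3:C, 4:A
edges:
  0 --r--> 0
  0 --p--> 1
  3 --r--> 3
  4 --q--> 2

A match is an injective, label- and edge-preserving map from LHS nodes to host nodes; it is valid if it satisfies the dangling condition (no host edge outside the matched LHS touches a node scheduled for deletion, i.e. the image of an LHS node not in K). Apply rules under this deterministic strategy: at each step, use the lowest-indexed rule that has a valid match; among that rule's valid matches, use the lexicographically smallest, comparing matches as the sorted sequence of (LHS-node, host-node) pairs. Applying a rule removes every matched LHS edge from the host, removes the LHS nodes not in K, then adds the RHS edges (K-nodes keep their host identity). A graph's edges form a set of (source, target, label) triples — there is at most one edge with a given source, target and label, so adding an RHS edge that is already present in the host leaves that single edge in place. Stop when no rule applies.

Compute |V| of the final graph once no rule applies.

Answer: 3

Rewrite trace:
[0] host  ⇒  5 nodes, 4 edges  {0-r->0 0-p->1 3-r->3 4-q->2}
[1] R0 @ {0↦2, 1↦3, 2↦0}  ⇒  4 nodes, 2 edges  {0-p->1 4-q->2}
[2] R2 @ {0↦4, 1↦2, 2↦0}  ⇒  3 nodes, 1 edges  {0-p->1}
halt: no rule applies after step 2
NF nodes: {0:C, 1:A, 2:B}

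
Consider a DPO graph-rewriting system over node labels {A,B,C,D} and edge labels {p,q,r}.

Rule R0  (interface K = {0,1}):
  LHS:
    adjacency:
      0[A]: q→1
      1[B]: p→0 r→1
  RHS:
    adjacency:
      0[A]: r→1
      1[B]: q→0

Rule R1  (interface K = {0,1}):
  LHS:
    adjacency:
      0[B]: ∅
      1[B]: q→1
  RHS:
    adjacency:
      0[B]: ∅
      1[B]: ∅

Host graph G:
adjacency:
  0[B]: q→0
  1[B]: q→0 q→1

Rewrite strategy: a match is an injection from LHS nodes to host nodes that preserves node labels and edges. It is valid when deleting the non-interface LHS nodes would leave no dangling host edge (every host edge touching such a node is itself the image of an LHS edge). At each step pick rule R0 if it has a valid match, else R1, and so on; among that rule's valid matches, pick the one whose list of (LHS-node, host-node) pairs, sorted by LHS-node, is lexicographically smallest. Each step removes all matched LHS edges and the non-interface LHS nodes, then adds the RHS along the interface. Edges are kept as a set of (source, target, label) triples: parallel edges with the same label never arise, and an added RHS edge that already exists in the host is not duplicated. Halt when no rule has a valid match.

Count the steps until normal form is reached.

[0] host  ⇒  2 nodes, 3 edges  {0-q->0 1-q->0 1-q->1}
[1] R1 @ {0↦0, 1↦1}  ⇒  2 nodes, 2 edges  {0-q->0 1-q->0}
[2] R1 @ {0↦1, 1↦0}  ⇒  2 nodes, 1 edges  {1-q->0}
normal form: no rule applies after step 2

Answer: 2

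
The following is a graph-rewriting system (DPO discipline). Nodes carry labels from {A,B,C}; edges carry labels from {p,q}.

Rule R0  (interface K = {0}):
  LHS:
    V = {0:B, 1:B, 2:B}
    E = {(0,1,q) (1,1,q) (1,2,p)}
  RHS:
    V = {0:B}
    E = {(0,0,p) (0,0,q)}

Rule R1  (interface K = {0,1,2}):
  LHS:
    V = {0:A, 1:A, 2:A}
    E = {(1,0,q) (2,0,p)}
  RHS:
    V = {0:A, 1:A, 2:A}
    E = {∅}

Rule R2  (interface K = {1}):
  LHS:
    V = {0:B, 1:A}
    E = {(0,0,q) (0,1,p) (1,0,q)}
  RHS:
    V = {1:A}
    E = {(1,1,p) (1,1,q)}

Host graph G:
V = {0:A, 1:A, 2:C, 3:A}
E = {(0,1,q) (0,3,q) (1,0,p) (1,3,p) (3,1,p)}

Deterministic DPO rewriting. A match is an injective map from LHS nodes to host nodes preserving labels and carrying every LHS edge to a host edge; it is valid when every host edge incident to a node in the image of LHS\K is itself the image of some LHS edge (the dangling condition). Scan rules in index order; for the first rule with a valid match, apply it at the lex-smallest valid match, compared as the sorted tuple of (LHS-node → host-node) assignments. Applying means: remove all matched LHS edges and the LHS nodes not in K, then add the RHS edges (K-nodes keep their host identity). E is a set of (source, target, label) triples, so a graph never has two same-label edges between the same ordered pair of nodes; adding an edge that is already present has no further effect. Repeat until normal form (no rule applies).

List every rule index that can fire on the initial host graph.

R0: no valid match — LHS pattern not found
R1: 2 valid matches — {0↦1, 1↦0, 2↦3}, {0↦3, 1↦0, 2↦1}
R2: no valid match — LHS pattern not found

Answer: [R1]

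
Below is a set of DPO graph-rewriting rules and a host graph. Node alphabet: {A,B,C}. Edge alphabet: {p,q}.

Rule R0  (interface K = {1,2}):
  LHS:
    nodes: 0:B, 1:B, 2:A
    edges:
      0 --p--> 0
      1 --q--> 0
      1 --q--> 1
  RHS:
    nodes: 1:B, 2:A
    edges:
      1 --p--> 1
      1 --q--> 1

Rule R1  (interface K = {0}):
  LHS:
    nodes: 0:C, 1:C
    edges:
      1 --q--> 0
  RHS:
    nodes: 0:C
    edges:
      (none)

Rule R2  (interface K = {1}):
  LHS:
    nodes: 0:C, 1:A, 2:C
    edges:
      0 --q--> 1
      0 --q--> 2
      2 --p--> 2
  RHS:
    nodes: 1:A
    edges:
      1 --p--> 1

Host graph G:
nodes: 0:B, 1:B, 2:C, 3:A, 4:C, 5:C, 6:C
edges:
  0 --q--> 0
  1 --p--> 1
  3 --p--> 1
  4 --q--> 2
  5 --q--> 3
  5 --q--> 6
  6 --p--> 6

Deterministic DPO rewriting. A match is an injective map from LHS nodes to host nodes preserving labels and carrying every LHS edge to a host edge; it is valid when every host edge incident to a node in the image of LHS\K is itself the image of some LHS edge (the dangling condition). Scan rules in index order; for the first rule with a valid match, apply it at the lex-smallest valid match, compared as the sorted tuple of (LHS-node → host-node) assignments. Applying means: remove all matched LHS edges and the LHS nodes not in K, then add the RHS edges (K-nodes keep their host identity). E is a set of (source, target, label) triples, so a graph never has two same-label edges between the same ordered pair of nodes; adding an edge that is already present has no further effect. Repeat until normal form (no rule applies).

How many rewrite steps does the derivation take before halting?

Answer: 2

Rewrite trace:
start.  V:7 E:7  edges: 0-q->0 1-p->1 3-p->1 4-q->2 5-q->3 5-q->6 6-p->6
1. fire R1 via {0↦2, 1↦4}  →  V:6 E:6  edges: 0-q->0 1-p->1 3-p->1 5-q->3 5-q->6 6-p->6
2. fire R2 via {0↦5, 1↦3, 2↦6}  →  V:4 E:4  edges: 0-q->0 1-p->1 3-p->1 3-p->3
normal form: no rule applies after step 2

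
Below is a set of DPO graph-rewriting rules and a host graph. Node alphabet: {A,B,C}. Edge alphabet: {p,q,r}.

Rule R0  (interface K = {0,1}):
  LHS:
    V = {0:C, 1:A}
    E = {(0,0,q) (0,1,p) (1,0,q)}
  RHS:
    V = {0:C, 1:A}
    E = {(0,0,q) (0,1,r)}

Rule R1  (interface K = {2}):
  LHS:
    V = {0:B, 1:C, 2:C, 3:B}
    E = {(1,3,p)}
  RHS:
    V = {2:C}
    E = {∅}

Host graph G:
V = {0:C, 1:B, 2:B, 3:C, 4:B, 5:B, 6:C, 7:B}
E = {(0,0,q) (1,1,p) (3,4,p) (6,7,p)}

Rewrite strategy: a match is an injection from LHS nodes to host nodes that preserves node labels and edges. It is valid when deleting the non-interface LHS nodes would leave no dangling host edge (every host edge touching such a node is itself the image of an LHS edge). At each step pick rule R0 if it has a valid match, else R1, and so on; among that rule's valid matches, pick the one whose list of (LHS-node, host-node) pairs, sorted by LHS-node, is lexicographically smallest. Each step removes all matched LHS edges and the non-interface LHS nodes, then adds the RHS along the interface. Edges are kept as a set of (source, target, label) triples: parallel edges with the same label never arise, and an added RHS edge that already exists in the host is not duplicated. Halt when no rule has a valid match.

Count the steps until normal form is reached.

Answer: 2

Steps:
initial: |V|=8 |E|=4  E = 0-q->0 1-p->1 3-p->4 6-p->7
step 1: apply R1 at {0↦2, 1↦3, 2↦0, 3↦4}  → |V|=5 |E|=3  E = 0-q->0 1-p->1 6-p->7
step 2: apply R1 at {0↦5, 1↦6, 2↦0, 3↦7}  → |V|=2 |E|=2  E = 0-q->0 1-p->1
halt: no rule applies after step 2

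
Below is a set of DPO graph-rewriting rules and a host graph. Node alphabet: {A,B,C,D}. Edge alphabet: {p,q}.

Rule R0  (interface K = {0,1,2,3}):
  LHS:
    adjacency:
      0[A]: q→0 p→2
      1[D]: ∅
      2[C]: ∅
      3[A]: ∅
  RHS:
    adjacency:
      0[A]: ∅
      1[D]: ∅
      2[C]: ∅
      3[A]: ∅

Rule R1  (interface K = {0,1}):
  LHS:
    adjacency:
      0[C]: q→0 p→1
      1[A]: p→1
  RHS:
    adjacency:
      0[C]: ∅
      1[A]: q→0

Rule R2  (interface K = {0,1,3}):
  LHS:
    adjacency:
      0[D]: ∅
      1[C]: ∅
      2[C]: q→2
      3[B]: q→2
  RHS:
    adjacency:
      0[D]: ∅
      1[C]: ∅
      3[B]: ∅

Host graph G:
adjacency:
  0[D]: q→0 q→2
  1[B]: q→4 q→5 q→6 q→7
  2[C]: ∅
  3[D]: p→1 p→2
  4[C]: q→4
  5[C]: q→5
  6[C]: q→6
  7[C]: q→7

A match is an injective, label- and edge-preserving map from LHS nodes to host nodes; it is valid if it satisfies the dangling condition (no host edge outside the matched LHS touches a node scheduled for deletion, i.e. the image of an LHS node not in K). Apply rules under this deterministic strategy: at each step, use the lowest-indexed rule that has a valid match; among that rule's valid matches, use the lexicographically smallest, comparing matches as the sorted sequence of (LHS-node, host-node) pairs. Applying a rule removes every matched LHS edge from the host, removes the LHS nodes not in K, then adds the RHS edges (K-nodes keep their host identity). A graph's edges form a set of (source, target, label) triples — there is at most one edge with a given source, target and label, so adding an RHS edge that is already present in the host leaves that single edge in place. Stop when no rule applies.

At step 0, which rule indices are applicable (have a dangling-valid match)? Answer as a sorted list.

R0: no valid match — LHS pattern not found
R1: no valid match — LHS pattern not found
R2: 32 valid matches — {0↦0, 1↦2, 2↦4, 3↦1}, {0↦0, 1↦2, 2↦5, 3↦1}, {0↦0, 1↦2, 2↦6, 3↦1} (+29 more)

Answer: [R2]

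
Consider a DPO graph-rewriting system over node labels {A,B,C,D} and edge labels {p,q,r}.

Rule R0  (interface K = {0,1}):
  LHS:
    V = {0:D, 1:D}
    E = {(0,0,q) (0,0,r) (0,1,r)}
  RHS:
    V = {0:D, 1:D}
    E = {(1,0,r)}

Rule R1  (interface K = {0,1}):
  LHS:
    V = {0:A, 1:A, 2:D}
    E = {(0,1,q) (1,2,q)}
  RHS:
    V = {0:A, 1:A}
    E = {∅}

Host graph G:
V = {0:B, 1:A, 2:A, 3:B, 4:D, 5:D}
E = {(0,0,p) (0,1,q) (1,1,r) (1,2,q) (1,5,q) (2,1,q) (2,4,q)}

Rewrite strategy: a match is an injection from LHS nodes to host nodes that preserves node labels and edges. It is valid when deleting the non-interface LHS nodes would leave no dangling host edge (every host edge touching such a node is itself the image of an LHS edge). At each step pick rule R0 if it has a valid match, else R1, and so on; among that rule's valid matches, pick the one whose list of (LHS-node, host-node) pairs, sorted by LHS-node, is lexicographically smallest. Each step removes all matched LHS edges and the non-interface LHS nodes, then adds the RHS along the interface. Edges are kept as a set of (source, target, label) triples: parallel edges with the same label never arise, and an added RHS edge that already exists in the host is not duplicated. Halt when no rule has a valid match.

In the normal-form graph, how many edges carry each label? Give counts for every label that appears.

Answer: p:1 q:1 r:1

Steps:
[0] host  ⇒  6 nodes, 7 edges  {0-p->0 0-q->1 1-r->1 1-q->2 1-q->5 2-q->1 2-q->4}
[1] R1 @ {0↦1, 1↦2, 2↦4}  ⇒  5 nodes, 5 edges  {0-p->0 0-q->1 1-r->1 1-q->5 2-q->1}
[2] R1 @ {0↦2, 1↦1, 2↦5}  ⇒  4 nodes, 3 edges  {0-p->0 0-q->1 1-r->1}
halt: no rule applies after step 2
NF edges: [(0, 0, 'p'), (0, 1, 'q'), (1, 1, 'r')]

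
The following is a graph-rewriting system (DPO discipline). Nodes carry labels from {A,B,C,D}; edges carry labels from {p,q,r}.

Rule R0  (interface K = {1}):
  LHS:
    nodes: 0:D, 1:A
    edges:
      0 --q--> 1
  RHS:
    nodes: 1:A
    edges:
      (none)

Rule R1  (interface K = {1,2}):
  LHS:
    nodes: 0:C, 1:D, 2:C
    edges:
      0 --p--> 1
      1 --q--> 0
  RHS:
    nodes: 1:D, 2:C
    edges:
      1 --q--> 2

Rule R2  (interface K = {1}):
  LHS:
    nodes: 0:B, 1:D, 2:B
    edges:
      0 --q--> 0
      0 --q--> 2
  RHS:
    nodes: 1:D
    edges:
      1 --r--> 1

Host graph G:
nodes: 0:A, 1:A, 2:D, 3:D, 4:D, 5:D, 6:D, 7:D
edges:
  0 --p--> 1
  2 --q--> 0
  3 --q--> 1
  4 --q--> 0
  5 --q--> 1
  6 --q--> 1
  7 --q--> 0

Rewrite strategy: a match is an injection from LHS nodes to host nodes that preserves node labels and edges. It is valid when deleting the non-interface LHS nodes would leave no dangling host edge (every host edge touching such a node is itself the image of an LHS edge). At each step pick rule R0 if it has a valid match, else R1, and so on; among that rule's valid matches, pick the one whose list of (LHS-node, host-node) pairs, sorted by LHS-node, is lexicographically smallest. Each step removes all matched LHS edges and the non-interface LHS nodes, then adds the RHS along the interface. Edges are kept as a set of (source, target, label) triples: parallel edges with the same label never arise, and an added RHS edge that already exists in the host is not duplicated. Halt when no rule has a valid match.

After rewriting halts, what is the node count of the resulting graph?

Answer: 2

Rewrite trace:
start.  V:8 E:7  edges: 0-p->1 2-q->0 3-q->1 4-q->0 5-q->1 6-q->1 7-q->0
1. fire R0 via {0↦2, 1↦0}  →  V:7 E:6  edges: 0-p->1 3-q->1 4-q->0 5-q->1 6-q->1 7-q->0
2. fire R0 via {0↦3, 1↦1}  →  V:6 E:5  edges: 0-p->1 4-q->0 5-q->1 6-q->1 7-q->0
3. fire R0 via {0↦4, 1↦0}  →  V:5 E:4  edges: 0-p->1 5-q->1 6-q->1 7-q->0
4. fire R0 via {0↦5, 1↦1}  →  V:4 E:3  edges: 0-p->1 6-q->1 7-q->0
5. fire R0 via {0↦6, 1↦1}  →  V:3 E:2  edges: 0-p->1 7-q->0
6. fire R0 via {0↦7, 1↦0}  →  V:2 E:1  edges: 0-p->1
final graph: no rule applies after step 6
NF nodes: {0:A, 1:A}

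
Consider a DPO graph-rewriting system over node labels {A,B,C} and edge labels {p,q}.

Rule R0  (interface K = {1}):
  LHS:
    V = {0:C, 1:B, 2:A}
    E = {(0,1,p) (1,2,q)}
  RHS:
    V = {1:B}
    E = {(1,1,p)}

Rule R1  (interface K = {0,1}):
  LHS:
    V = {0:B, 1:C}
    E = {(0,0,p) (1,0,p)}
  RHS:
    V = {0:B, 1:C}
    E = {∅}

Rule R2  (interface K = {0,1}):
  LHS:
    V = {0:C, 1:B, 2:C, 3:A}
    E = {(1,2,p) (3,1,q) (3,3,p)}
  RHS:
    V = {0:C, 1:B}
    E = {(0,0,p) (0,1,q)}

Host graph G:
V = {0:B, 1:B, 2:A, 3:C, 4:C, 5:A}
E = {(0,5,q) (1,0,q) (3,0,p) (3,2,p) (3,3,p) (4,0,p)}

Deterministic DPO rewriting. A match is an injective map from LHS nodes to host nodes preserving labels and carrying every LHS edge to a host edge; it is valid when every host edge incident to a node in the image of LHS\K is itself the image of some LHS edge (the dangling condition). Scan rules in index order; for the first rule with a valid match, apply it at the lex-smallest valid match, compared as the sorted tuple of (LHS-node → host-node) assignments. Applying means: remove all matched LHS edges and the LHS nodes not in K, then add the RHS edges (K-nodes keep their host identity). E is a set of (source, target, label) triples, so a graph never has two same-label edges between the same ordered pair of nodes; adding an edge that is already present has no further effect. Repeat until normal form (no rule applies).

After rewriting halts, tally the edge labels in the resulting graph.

Answer: p:2 q:1

Steps:
[0] host  ⇒  6 nodes, 6 edges  {0-q->5 1-q->0 3-p->0 3-p->2 3-p->3 4-p->0}
[1] R0 @ {0↦4, 1↦0, 2↦5}  ⇒  4 nodes, 5 edges  {0-p->0 1-q->0 3-p->0 3-p->2 3-p->3}
[2] R1 @ {0↦0, 1↦3}  ⇒  4 nodes, 3 edges  {1-q->0 3-p->2 3-p->3}
final graph: no rule applies after step 2
NF edges: [(1, 0, 'q'), (3, 2, 'p'), (3, 3, 'p')]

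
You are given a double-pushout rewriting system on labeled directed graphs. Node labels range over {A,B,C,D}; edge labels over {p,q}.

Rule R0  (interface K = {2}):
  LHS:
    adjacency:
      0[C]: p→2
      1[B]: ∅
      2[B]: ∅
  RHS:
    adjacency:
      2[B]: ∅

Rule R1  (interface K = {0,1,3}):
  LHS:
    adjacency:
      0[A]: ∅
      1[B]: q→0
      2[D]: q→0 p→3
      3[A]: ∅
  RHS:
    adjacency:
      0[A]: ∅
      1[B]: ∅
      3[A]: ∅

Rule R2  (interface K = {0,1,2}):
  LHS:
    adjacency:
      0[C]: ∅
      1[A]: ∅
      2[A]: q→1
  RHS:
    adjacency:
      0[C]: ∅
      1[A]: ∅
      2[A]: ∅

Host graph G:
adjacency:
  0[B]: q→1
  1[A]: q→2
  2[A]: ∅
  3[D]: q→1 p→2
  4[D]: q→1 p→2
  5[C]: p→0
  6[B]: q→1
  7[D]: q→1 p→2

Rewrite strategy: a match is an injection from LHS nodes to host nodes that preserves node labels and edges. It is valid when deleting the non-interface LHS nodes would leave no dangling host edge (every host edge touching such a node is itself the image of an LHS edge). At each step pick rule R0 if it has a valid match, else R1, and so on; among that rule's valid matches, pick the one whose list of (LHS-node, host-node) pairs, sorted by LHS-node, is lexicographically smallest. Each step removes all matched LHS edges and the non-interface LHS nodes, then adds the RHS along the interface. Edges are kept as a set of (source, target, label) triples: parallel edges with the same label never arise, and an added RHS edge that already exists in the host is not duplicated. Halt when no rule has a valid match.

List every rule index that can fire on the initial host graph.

R0: no valid match — 1 raw match, all fail dangling condition
R1: 6 valid matches — {0↦1, 1↦0, 2↦3, 3↦2}, {0↦1, 1↦0, 2↦4, 3↦2}, {0↦1, 1↦0, 2↦7, 3↦2} (+3 more)
R2: 1 valid match — {0↦5, 1↦2, 2↦1}

Answer: [R1,R2]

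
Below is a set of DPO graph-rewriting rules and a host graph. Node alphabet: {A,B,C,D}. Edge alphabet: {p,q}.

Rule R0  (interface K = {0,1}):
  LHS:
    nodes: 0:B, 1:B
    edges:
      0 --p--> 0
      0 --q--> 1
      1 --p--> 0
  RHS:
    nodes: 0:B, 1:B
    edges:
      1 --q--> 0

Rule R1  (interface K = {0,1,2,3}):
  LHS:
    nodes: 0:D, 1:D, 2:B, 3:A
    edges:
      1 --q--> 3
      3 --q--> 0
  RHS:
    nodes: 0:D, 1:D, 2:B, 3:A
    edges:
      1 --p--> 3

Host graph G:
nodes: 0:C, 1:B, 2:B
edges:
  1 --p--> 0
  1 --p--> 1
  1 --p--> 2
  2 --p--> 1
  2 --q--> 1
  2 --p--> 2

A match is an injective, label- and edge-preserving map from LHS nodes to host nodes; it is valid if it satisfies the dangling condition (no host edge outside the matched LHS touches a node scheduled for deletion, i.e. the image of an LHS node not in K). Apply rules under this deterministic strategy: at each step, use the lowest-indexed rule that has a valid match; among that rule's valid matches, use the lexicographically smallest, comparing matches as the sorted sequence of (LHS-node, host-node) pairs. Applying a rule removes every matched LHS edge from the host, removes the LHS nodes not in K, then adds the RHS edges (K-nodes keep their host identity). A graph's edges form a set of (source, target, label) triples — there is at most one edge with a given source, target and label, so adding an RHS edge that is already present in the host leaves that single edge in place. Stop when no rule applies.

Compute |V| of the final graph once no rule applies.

initial: |V|=3 |E|=6  E = 1-p->0 1-p->1 1-p->2 2-p->1 2-q->1 2-p->2
step 1: apply R0 at {0↦2, 1↦1}  → |V|=3 |E|=4  E = 1-p->0 1-p->1 1-q->2 2-p->1
step 2: apply R0 at {0↦1, 1↦2}  → |V|=3 |E|=2  E = 1-p->0 2-q->1
halt: no rule applies after step 2
NF nodes: {0:C, 1:B, 2:B}

Answer: 3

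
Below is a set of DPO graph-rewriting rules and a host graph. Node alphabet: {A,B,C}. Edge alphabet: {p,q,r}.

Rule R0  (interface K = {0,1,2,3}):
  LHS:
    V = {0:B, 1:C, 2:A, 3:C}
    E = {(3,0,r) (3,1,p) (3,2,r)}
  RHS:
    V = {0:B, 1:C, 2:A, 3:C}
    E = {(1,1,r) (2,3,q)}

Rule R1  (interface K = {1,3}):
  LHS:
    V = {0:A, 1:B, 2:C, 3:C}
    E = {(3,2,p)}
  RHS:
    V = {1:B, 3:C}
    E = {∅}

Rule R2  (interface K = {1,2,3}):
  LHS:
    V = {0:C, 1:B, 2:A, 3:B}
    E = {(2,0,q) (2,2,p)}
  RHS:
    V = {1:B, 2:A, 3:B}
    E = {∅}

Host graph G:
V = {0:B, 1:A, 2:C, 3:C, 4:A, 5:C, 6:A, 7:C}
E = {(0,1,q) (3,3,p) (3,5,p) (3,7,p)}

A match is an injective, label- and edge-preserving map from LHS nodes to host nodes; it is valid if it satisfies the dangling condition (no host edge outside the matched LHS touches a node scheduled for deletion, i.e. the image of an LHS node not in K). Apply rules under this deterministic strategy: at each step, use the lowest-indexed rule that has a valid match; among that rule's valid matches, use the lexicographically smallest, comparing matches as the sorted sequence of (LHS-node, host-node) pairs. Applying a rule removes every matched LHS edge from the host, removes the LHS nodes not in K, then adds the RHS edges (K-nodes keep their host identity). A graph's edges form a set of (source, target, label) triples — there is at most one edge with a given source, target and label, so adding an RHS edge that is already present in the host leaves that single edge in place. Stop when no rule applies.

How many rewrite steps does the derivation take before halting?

start.  V:8 E:4  edges: 0-q->1 3-p->3 3-p->5 3-p->7
1. fire R1 via {0↦4, 1↦0, 2↦5, 3↦3}  →  V:6 E:3  edges: 0-q->1 3-p->3 3-p->7
2. fire R1 via {0↦6, 1↦0, 2↦7, 3↦3}  →  V:4 E:2  edges: 0-q->1 3-p->3
final graph: no rule applies after step 2

Answer: 2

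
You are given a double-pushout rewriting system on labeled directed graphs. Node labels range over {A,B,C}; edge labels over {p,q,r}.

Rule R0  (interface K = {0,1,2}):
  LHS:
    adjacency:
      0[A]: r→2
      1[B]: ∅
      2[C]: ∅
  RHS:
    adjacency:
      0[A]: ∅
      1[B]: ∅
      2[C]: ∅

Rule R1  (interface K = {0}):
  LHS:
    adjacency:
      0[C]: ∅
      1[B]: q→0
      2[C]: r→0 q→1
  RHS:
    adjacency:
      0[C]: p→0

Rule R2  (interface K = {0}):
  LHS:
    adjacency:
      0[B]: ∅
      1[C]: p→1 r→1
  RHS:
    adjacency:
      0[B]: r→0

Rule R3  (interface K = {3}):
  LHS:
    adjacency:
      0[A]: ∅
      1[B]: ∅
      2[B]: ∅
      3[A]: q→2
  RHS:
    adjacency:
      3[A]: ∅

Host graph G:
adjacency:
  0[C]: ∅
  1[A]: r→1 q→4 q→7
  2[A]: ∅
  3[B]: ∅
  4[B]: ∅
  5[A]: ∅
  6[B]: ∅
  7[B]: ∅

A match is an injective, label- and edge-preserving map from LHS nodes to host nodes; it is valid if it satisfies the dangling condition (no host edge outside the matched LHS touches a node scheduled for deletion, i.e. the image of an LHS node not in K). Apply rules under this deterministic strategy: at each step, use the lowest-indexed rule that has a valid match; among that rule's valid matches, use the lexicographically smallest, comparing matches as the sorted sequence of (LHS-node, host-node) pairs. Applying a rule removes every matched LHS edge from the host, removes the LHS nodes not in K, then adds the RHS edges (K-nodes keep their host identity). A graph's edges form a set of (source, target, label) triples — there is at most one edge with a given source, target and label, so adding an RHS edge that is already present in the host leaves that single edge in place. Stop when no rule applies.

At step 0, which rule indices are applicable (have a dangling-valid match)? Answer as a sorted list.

R0: no valid match — LHS pattern not found
R1: no valid match — LHS pattern not found
R2: no valid match — LHS pattern not found
R3: 8 valid matches — {0↦2, 1↦3, 2↦4, 3↦1}, {0↦2, 1↦3, 2↦7, 3↦1}, {0↦2, 1↦6, 2↦4, 3↦1} (+5 more)

Answer: [R3]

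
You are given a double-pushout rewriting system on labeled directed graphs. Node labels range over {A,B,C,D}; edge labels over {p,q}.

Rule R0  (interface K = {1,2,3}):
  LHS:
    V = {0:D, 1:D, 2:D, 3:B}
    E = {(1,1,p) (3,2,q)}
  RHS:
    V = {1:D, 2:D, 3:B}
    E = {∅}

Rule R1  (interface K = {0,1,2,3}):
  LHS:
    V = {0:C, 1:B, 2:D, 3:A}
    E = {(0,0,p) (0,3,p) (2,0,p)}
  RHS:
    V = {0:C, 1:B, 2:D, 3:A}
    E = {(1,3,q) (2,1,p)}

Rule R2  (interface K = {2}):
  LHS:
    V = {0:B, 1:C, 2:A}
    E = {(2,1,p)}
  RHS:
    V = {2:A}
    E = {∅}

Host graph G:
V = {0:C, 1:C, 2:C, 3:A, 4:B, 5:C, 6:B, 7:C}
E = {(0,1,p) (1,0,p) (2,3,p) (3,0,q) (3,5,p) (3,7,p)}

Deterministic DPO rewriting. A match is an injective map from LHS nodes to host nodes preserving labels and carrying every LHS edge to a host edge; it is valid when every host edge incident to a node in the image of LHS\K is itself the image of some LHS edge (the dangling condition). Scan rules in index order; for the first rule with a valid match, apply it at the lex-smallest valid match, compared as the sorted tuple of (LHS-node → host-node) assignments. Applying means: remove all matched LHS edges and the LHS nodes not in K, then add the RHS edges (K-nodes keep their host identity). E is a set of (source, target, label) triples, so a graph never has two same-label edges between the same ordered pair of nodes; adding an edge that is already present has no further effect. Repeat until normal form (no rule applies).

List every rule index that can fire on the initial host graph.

R0: no valid match — LHS pattern not found
R1: no valid match — LHS pattern not found
R2: 4 valid matches — {0↦4, 1↦5, 2↦3}, {0↦4, 1↦7, 2↦3}, {0↦6, 1↦5, 2↦3} (+1 more)

Answer: [R2]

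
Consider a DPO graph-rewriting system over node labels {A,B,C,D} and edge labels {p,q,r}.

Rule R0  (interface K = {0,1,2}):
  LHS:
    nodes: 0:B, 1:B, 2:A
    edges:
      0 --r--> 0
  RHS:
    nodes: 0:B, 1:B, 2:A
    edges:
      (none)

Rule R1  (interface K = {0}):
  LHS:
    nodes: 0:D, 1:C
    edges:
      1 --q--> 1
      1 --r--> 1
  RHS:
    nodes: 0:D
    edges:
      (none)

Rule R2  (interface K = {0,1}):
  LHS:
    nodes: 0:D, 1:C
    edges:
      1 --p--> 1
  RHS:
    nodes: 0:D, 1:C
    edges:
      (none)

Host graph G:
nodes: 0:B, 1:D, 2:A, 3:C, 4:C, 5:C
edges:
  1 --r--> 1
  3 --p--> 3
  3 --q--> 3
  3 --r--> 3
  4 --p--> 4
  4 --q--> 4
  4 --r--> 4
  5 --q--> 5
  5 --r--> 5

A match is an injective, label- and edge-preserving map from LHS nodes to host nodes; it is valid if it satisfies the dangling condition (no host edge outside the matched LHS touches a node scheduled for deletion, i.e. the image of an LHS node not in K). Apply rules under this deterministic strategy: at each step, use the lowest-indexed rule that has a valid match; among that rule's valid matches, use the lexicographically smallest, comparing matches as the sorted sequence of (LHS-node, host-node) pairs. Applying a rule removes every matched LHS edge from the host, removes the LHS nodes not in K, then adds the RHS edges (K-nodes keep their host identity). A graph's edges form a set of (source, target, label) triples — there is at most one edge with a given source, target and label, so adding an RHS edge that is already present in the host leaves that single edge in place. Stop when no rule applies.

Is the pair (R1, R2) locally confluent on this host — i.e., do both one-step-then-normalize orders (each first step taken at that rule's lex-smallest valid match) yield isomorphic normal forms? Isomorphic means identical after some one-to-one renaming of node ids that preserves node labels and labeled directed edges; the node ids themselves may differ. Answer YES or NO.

Answer: YES

Steps:
branch R1-first: apply at {0↦1, 1↦5} → |E|=7, then 4 more step(s) → NF |V|=3 |E|=1 V={0:B, 1:D, 2:A} E=1-r->1
branch R2-first: apply at {0↦1, 1↦3} → |E|=8, then 4 more step(s) → NF |V|=3 |E|=1 V={0:B, 1:D, 2:A} E=1-r->1
graphs isomorphic (equal up to label-preserving node renaming)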